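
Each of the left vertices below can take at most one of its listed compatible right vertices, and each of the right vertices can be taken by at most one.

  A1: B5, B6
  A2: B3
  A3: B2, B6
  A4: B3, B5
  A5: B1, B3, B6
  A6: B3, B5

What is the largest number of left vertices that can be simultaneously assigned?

Unit-capacity flow: source→left, listed edges, right→sink; max matching = max flow.
Augmenting path A1→B5 (+1); matched 1.
Augmenting path A2→B3 (+1); matched 2.
Augmenting path A3→B2 (+1); matched 3.
Augmenting path A5→B1 (+1); matched 4.
Augmenting path A4→B5→A1→B6 (+1); matched 5.
No augmenting path remains; maximum matching = 5.
König certificate: {A1, A3, A5, B3, B5} is a vertex cover of size 5 (every listed pair touches it), so no matching can be larger.

5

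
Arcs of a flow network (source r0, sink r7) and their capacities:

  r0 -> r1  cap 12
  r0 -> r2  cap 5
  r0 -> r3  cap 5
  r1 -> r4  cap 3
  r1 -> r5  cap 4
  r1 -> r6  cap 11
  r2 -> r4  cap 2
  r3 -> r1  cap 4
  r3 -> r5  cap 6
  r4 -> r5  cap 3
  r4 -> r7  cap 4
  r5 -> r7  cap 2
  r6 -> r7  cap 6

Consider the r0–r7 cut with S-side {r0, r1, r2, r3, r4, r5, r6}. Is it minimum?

Yes — it is a minimum cut (capacity 12).

Given cut capacity: 4 + 2 + 6 = 12.
Augment r0→r1→r4→r7: bottleneck 3, flow now 3.
Augment r0→r1→r5→r7: bottleneck 2, flow now 5.
Augment r0→r1→r6→r7: bottleneck 6, flow now 11.
Augment r0→r2→r4→r7: bottleneck 1, flow now 12.
No augmenting path remains; maximum flow = 12.
Cut capacity 12 equals the max flow, so it is a minimum cut.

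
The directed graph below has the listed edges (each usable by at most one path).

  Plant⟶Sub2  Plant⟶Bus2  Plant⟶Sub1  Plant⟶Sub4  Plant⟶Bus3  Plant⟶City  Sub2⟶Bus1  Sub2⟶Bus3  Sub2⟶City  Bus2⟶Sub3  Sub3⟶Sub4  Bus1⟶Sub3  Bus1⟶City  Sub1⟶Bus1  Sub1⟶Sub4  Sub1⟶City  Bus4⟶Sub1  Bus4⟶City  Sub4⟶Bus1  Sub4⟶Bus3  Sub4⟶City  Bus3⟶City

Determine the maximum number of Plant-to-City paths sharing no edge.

6

Assign every edge capacity 1; by Menger, the answer equals the max flow.
Path Plant→City (+1); total 1.
Path Plant→Sub2→City (+1); total 2.
Path Plant→Sub1→City (+1); total 3.
Path Plant→Sub4→City (+1); total 4.
Path Plant→Bus3→City (+1); total 5.
Path Plant→Bus2→Sub3→Sub4→Bus1→City (+1); total 6.
No residual Plant→City path; max flow = 6.
Certifying cut of size 6: {Plant→Bus2, Plant→Bus3, Plant→City, Plant→Sub1, Plant→Sub2, Plant→Sub4}.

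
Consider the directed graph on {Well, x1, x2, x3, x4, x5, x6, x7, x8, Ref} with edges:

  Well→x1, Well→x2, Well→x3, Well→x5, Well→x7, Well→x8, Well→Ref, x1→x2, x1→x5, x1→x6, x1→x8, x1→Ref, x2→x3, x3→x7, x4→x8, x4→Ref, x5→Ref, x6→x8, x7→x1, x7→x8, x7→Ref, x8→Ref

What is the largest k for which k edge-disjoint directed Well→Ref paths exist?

5

Assign every edge capacity 1; by Menger, the answer equals the max flow.
Path Well→Ref (+1); total 1.
Path Well→x1→Ref (+1); total 2.
Path Well→x5→Ref (+1); total 3.
Path Well→x7→Ref (+1); total 4.
Path Well→x8→Ref (+1); total 5.
No residual Well→Ref path; max flow = 5.
Certifying cut of size 5: {Well→Ref, x1→Ref, x5→Ref, x7→Ref, x8→Ref}.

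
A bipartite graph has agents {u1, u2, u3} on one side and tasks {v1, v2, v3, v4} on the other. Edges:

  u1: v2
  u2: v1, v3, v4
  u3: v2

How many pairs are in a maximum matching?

Unit-capacity flow: source→left, listed edges, right→sink; max matching = max flow.
Augmenting path u1→v2 (+1); matched 1.
Augmenting path u2→v1 (+1); matched 2.
No augmenting path remains; maximum matching = 2.
König certificate: {u2, v2} is a vertex cover of size 2 (every listed pair touches it), so no matching can be larger.

2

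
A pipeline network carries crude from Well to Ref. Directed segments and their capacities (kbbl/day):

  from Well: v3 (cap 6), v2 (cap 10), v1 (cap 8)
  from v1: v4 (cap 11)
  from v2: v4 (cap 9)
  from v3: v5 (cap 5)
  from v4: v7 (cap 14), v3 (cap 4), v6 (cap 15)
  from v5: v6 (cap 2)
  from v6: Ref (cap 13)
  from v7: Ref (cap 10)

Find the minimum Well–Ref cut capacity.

Augment Well→v1→v4→v6→Ref: bottleneck 8, flow now 8.
Augment Well→v2→v4→v6→Ref: bottleneck 5, flow now 13.
Augment Well→v2→v4→v7→Ref: bottleneck 4, flow now 17.
Augment Well→v3→v5→v6→v4→v7→Ref: bottleneck 2, flow now 19. (uses reverse residual edge)
No augmenting path remains; maximum flow = 19.
By max-flow min-cut, the minimum cut capacity equals the max flow.
In the residual graph, reachable from Well: {Well, v2, v3, v5}.
Min-cut edges: Well→v1 (8), v2→v4 (9), v5→v6 (2); capacity 8 + 9 + 2 = 19.

19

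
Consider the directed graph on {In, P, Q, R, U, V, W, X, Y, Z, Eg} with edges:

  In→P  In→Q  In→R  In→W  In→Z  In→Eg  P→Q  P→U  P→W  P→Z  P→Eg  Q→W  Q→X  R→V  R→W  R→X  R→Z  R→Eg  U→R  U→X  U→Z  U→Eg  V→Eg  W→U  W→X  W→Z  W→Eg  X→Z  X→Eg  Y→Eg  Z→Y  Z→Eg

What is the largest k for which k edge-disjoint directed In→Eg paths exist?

6

Assign every edge capacity 1; by Menger, the answer equals the max flow.
Path In→Eg (+1); total 1.
Path In→P→Eg (+1); total 2.
Path In→R→Eg (+1); total 3.
Path In→W→Eg (+1); total 4.
Path In→Z→Eg (+1); total 5.
Path In→Q→X→Eg (+1); total 6.
No residual In→Eg path; max flow = 6.
Certifying cut of size 6: {In→Eg, In→P, In→Q, In→R, In→W, In→Z}.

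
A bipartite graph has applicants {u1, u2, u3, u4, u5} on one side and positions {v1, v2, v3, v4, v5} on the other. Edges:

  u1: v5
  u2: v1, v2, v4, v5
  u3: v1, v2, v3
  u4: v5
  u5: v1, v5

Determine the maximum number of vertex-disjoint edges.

4

Unit-capacity flow: source→left, listed edges, right→sink; max matching = max flow.
Augmenting path u1→v5 (+1); matched 1.
Augmenting path u2→v1 (+1); matched 2.
Augmenting path u3→v2 (+1); matched 3.
Augmenting path u5→v1→u2→v4 (+1); matched 4.
No augmenting path remains; maximum matching = 4.
König certificate: {u2, u3, u5, v5} is a vertex cover of size 4 (every listed pair touches it), so no matching can be larger.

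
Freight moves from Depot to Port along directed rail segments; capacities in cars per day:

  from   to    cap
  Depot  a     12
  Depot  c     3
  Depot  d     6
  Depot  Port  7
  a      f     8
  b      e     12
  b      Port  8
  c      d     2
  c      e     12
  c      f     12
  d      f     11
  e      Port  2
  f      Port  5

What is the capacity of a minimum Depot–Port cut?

14

Augment Depot→Port: bottleneck 7, flow now 7.
Augment Depot→a→f→Port: bottleneck 5, flow now 12.
Augment Depot→c→e→Port: bottleneck 2, flow now 14.
No augmenting path remains; maximum flow = 14.
By max-flow min-cut, the minimum cut capacity equals the max flow.
In the residual graph, reachable from Depot: {Depot, a, c, d, e, f}.
Min-cut edges: Depot→Port (7), e→Port (2), f→Port (5); capacity 7 + 2 + 5 = 14.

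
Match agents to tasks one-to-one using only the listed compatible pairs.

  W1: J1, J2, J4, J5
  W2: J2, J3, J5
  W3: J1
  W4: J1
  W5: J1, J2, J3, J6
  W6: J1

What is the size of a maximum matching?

Unit-capacity flow: source→left, listed edges, right→sink; max matching = max flow.
Augmenting path W1→J1 (+1); matched 1.
Augmenting path W2→J2 (+1); matched 2.
Augmenting path W5→J3 (+1); matched 3.
Augmenting path W3→J1→W1→J4 (+1); matched 4.
No augmenting path remains; maximum matching = 4.
König certificate: {W1, W2, W5, J1} is a vertex cover of size 4 (every listed pair touches it), so no matching can be larger.

4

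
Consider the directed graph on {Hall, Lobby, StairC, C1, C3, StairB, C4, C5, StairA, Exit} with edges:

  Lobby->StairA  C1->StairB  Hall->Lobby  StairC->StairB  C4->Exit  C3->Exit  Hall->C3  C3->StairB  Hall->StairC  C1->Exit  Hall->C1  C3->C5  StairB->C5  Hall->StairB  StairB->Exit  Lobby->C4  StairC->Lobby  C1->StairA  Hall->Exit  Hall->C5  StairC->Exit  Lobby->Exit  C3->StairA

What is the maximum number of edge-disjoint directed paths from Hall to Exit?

Assign every edge capacity 1; by Menger, the answer equals the max flow.
Path Hall→Exit (+1); total 1.
Path Hall→Lobby→Exit (+1); total 2.
Path Hall→StairC→Exit (+1); total 3.
Path Hall→C1→Exit (+1); total 4.
Path Hall→C3→Exit (+1); total 5.
Path Hall→StairB→Exit (+1); total 6.
No residual Hall→Exit path; max flow = 6.
Certifying cut of size 6: {Hall→C1, Hall→C3, Hall→Exit, Hall→Lobby, Hall→StairB, Hall→StairC}.

6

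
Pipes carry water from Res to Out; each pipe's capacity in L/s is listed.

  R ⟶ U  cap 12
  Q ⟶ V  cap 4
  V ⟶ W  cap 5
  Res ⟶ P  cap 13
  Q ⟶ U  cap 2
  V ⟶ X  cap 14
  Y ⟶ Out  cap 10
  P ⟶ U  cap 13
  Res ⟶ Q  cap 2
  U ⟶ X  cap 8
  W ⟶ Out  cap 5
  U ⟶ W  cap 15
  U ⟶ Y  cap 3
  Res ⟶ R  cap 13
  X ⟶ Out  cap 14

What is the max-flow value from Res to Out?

Augment Res→P→U→W→Out: bottleneck 5, flow now 5.
Augment Res→P→U→X→Out: bottleneck 8, flow now 13.
Augment Res→Q→U→Y→Out: bottleneck 2, flow now 15.
Augment Res→R→U→Y→Out: bottleneck 1, flow now 16.
Augment Res→R→U→Q→V→X→Out: bottleneck 2, flow now 18. (uses reverse residual edge)
No augmenting path remains; maximum flow = 18.
In the residual graph, reachable from Res: {Res, P, R, U, W}.
Min-cut edges: Res→Q (2), U→X (8), U→Y (3), W→Out (5); capacity 2 + 8 + 3 + 5 = 18.
This cut is saturated, so no flow can exceed 18.

18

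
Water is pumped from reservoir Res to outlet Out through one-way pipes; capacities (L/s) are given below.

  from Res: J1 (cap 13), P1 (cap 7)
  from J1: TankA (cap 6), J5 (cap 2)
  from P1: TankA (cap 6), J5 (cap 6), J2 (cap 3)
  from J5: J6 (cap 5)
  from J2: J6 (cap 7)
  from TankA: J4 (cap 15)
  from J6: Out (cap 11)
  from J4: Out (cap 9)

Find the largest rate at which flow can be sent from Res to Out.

15

Augment Res→J1→J5→J6→Out: bottleneck 2, flow now 2.
Augment Res→J1→TankA→J4→Out: bottleneck 6, flow now 8.
Augment Res→P1→J5→J6→Out: bottleneck 3, flow now 11.
Augment Res→P1→J2→J6→Out: bottleneck 3, flow now 14.
Augment Res→P1→TankA→J4→Out: bottleneck 1, flow now 15.
No augmenting path remains; maximum flow = 15.
In the residual graph, reachable from Res: {Res, J1}.
Min-cut edges: Res→P1 (7), J1→J5 (2), J1→TankA (6); capacity 7 + 2 + 6 = 15.
This cut is saturated, so no flow can exceed 15.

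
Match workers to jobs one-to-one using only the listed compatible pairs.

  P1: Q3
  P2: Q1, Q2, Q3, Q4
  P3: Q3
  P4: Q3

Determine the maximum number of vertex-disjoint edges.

Unit-capacity flow: source→left, listed edges, right→sink; max matching = max flow.
Augmenting path P1→Q3 (+1); matched 1.
Augmenting path P2→Q1 (+1); matched 2.
No augmenting path remains; maximum matching = 2.
König certificate: {P2, Q3} is a vertex cover of size 2 (every listed pair touches it), so no matching can be larger.

2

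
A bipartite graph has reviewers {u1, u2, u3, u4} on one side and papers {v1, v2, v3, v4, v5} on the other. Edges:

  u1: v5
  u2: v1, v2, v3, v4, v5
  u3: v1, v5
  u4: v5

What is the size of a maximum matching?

3

Unit-capacity flow: source→left, listed edges, right→sink; max matching = max flow.
Augmenting path u1→v5 (+1); matched 1.
Augmenting path u2→v1 (+1); matched 2.
Augmenting path u3→v1→u2→v2 (+1); matched 3.
No augmenting path remains; maximum matching = 3.
König certificate: {u2, u3, v5} is a vertex cover of size 3 (every listed pair touches it), so no matching can be larger.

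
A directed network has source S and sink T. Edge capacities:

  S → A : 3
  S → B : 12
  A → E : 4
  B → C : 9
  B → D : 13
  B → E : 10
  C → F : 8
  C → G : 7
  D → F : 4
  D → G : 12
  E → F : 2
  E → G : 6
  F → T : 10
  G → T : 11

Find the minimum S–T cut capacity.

15

Augment S→A→E→F→T: bottleneck 2, flow now 2.
Augment S→A→E→G→T: bottleneck 1, flow now 3.
Augment S→B→C→F→T: bottleneck 8, flow now 11.
Augment S→B→C→G→T: bottleneck 1, flow now 12.
Augment S→B→D→G→T: bottleneck 3, flow now 15.
No augmenting path remains; maximum flow = 15.
By max-flow min-cut, the minimum cut capacity equals the max flow.
In the residual graph, reachable from S: {S}.
Min-cut edges: S→A (3), S→B (12); capacity 3 + 12 = 15.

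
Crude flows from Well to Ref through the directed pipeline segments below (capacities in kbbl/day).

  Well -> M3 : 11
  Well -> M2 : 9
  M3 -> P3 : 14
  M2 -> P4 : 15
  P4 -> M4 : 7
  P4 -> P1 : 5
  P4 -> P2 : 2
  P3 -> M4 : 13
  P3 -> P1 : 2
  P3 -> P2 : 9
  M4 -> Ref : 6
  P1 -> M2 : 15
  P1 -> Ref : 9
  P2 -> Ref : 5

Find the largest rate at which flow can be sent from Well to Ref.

18

Augment Well→M3→P3→M4→Ref: bottleneck 6, flow now 6.
Augment Well→M3→P3→P1→Ref: bottleneck 2, flow now 8.
Augment Well→M3→P3→P2→Ref: bottleneck 3, flow now 11.
Augment Well→M2→P4→P1→Ref: bottleneck 5, flow now 16.
Augment Well→M2→P4→P2→Ref: bottleneck 2, flow now 18.
No augmenting path remains; maximum flow = 18.
In the residual graph, reachable from Well: {Well, M3, M2, P4, P3, M4, P2}.
Min-cut edges: P4→P1 (5), P3→P1 (2), M4→Ref (6), P2→Ref (5); capacity 5 + 2 + 6 + 5 = 18.
This cut is saturated, so no flow can exceed 18.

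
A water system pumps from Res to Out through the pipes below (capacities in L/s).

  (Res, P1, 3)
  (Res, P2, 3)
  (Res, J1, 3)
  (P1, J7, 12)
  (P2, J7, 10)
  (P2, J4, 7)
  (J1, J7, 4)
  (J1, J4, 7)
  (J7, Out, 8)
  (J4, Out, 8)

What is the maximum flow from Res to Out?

9

Augment Res→P1→J7→Out: bottleneck 3, flow now 3.
Augment Res→P2→J7→Out: bottleneck 3, flow now 6.
Augment Res→J1→J7→Out: bottleneck 2, flow now 8.
Augment Res→J1→J4→Out: bottleneck 1, flow now 9.
No augmenting path remains; maximum flow = 9.
In the residual graph, reachable from Res: {Res}.
Min-cut edges: Res→P1 (3), Res→P2 (3), Res→J1 (3); capacity 3 + 3 + 3 = 9.
This cut is saturated, so no flow can exceed 9.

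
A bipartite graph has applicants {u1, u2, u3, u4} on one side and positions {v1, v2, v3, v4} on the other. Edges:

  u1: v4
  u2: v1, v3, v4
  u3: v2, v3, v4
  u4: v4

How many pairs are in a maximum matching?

3

Unit-capacity flow: source→left, listed edges, right→sink; max matching = max flow.
Augmenting path u1→v4 (+1); matched 1.
Augmenting path u2→v1 (+1); matched 2.
Augmenting path u3→v2 (+1); matched 3.
No augmenting path remains; maximum matching = 3.
König certificate: {u2, u3, v4} is a vertex cover of size 3 (every listed pair touches it), so no matching can be larger.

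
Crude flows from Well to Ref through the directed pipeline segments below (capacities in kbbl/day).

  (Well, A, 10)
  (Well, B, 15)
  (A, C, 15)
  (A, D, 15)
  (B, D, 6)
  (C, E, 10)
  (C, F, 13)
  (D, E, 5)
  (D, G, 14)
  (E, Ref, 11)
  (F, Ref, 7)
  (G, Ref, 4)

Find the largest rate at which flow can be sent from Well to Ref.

Augment Well→A→C→E→Ref: bottleneck 10, flow now 10.
Augment Well→B→D→E→Ref: bottleneck 1, flow now 11.
Augment Well→B→D→G→Ref: bottleneck 4, flow now 15.
Augment Well→B→D→E→C→F→Ref: bottleneck 1, flow now 16. (uses reverse residual edge)
No augmenting path remains; maximum flow = 16.
In the residual graph, reachable from Well: {Well, B}.
Min-cut edges: Well→A (10), B→D (6); capacity 10 + 6 = 16.
This cut is saturated, so no flow can exceed 16.

16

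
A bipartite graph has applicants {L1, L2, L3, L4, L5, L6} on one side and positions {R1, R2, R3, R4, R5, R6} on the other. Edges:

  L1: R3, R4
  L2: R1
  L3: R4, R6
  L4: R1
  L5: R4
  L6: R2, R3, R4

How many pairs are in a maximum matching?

Unit-capacity flow: source→left, listed edges, right→sink; max matching = max flow.
Augmenting path L1→R3 (+1); matched 1.
Augmenting path L2→R1 (+1); matched 2.
Augmenting path L3→R4 (+1); matched 3.
Augmenting path L6→R2 (+1); matched 4.
Augmenting path L5→R4→L3→R6 (+1); matched 5.
No augmenting path remains; maximum matching = 5.
König certificate: {L1, L3, L5, L6, R1} is a vertex cover of size 5 (every listed pair touches it), so no matching can be larger.

5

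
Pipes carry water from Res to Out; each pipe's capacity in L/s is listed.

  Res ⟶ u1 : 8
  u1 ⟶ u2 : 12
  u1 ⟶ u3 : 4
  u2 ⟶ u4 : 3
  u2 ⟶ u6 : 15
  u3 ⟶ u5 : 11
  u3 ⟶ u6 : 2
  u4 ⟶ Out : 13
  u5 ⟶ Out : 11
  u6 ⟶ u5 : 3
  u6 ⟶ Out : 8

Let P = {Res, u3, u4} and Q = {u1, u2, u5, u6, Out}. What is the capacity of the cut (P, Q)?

Edges leaving {Res, u3, u4}: Res→u1 (8), u3→u5 (11), u3→u6 (2), u4→Out (13).
Cut capacity = 8 + 11 + 2 + 13 = 34.

34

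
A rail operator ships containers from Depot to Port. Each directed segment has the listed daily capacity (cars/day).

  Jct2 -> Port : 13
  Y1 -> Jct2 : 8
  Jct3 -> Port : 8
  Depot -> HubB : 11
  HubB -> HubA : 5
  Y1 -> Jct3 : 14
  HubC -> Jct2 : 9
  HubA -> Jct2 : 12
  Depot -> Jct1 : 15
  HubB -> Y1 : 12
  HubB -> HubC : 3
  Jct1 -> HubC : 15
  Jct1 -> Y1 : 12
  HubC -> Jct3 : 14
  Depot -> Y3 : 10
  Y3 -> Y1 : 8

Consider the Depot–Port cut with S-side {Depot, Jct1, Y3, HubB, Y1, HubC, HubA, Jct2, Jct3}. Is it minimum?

Yes — it is a minimum cut (capacity 21).

Given cut capacity: 13 + 8 = 21.
Augment Depot→Jct1→Y1→Jct2→Port: bottleneck 8, flow now 8.
Augment Depot→Jct1→Y1→Jct3→Port: bottleneck 4, flow now 12.
Augment Depot→Jct1→HubC→Jct2→Port: bottleneck 3, flow now 15.
Augment Depot→Y3→Y1→Jct3→Port: bottleneck 4, flow now 19.
Augment Depot→HubB→HubC→Jct2→Port: bottleneck 2, flow now 21.
No augmenting path remains; maximum flow = 21.
Cut capacity 21 equals the max flow, so it is a minimum cut.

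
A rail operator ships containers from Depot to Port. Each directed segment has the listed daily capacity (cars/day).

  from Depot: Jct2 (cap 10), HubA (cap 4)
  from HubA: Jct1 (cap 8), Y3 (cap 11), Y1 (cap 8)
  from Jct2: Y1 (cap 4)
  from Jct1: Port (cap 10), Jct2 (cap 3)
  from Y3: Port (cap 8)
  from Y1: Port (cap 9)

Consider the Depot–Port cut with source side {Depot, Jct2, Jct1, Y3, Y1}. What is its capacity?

Edges leaving {Depot, Jct2, Jct1, Y3, Y1}: Depot→HubA (4), Jct1→Port (10), Y3→Port (8), Y1→Port (9).
Cut capacity = 4 + 10 + 8 + 9 = 31.

31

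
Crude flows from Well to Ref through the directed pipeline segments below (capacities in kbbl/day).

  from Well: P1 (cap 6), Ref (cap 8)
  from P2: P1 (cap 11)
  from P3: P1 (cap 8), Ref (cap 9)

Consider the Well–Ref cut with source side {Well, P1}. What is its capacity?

8

Edges leaving {Well, P1}: Well→Ref (8).
Cut capacity = 8 = 8.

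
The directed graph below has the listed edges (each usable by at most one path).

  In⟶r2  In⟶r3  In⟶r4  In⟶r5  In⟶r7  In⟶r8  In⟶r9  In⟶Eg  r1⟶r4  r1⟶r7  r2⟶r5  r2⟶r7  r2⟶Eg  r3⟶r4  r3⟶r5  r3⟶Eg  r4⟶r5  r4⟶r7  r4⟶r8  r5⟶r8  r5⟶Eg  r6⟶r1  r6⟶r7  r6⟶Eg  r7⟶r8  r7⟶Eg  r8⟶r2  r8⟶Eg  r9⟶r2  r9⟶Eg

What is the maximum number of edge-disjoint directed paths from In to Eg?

Assign every edge capacity 1; by Menger, the answer equals the max flow.
Path In→Eg (+1); total 1.
Path In→r2→Eg (+1); total 2.
Path In→r3→Eg (+1); total 3.
Path In→r5→Eg (+1); total 4.
Path In→r7→Eg (+1); total 5.
Path In→r8→Eg (+1); total 6.
Path In→r9→Eg (+1); total 7.
No residual In→Eg path; max flow = 7.
Certifying cut of size 7: {In→Eg, In→r3, In→r9, r2→Eg, r5→Eg, r7→Eg, r8→Eg}.

7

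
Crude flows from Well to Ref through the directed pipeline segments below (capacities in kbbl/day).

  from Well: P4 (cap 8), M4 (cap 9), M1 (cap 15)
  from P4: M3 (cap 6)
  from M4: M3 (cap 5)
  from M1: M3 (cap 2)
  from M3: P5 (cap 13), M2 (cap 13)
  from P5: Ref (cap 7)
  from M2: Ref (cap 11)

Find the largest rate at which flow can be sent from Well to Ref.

Augment Well→P4→M3→P5→Ref: bottleneck 6, flow now 6.
Augment Well→M4→M3→P5→Ref: bottleneck 1, flow now 7.
Augment Well→M4→M3→M2→Ref: bottleneck 4, flow now 11.
Augment Well→M1→M3→M2→Ref: bottleneck 2, flow now 13.
No augmenting path remains; maximum flow = 13.
In the residual graph, reachable from Well: {Well, P4, M4, M1}.
Min-cut edges: P4→M3 (6), M4→M3 (5), M1→M3 (2); capacity 6 + 5 + 2 = 13.
This cut is saturated, so no flow can exceed 13.

13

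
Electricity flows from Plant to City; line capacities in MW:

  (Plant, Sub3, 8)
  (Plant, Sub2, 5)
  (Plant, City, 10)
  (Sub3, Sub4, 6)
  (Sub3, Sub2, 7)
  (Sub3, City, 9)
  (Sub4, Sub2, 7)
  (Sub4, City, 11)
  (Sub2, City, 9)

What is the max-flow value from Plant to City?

23

Augment Plant→City: bottleneck 10, flow now 10.
Augment Plant→Sub3→City: bottleneck 8, flow now 18.
Augment Plant→Sub2→City: bottleneck 5, flow now 23.
No augmenting path remains; maximum flow = 23.
In the residual graph, reachable from Plant: {Plant}.
Min-cut edges: Plant→Sub3 (8), Plant→Sub2 (5), Plant→City (10); capacity 8 + 5 + 10 = 23.
This cut is saturated, so no flow can exceed 23.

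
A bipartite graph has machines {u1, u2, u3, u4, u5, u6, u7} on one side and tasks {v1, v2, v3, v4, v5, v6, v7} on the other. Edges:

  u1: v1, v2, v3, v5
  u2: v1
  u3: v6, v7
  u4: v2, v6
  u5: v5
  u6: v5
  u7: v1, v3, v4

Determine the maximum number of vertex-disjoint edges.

Unit-capacity flow: source→left, listed edges, right→sink; max matching = max flow.
Augmenting path u1→v1 (+1); matched 1.
Augmenting path u3→v6 (+1); matched 2.
Augmenting path u4→v2 (+1); matched 3.
Augmenting path u5→v5 (+1); matched 4.
Augmenting path u7→v3 (+1); matched 5.
Augmenting path u2→v1→u1→v3→u7→v4 (+1); matched 6.
No augmenting path remains; maximum matching = 6.
König certificate: {u1, u2, u3, u4, u7, v5} is a vertex cover of size 6 (every listed pair touches it), so no matching can be larger.

6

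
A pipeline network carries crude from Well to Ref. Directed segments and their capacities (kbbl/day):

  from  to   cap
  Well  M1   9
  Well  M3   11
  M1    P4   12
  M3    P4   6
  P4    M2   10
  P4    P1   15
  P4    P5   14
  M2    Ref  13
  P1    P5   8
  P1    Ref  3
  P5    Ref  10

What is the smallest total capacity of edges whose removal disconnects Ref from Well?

Augment Well→M1→P4→M2→Ref: bottleneck 9, flow now 9.
Augment Well→M3→P4→M2→Ref: bottleneck 1, flow now 10.
Augment Well→M3→P4→P1→Ref: bottleneck 3, flow now 13.
Augment Well→M3→P4→P5→Ref: bottleneck 2, flow now 15.
No augmenting path remains; maximum flow = 15.
By max-flow min-cut, the minimum cut capacity equals the max flow.
In the residual graph, reachable from Well: {Well, M3}.
Min-cut edges: Well→M1 (9), M3→P4 (6); capacity 9 + 6 = 15.

15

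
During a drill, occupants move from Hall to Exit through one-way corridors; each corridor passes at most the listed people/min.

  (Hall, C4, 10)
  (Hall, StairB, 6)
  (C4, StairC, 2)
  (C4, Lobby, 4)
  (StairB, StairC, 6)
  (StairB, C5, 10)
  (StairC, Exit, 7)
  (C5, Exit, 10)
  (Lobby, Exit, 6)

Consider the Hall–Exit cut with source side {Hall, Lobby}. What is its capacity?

Edges leaving {Hall, Lobby}: Hall→C4 (10), Hall→StairB (6), Lobby→Exit (6).
Cut capacity = 10 + 6 + 6 = 22.

22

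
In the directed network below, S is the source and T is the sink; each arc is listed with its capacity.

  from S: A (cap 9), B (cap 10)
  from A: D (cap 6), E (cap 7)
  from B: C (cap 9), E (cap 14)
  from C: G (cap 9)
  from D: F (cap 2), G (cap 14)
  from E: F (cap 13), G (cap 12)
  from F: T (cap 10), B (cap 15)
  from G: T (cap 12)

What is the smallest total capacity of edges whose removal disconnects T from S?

19

Augment S→A→D→F→T: bottleneck 2, flow now 2.
Augment S→A→D→G→T: bottleneck 4, flow now 6.
Augment S→A→E→F→T: bottleneck 3, flow now 9.
Augment S→B→C→G→T: bottleneck 8, flow now 17.
Augment S→B→E→F→T: bottleneck 2, flow now 19.
No augmenting path remains; maximum flow = 19.
By max-flow min-cut, the minimum cut capacity equals the max flow.
In the residual graph, reachable from S: {S}.
Min-cut edges: S→A (9), S→B (10); capacity 9 + 10 = 19.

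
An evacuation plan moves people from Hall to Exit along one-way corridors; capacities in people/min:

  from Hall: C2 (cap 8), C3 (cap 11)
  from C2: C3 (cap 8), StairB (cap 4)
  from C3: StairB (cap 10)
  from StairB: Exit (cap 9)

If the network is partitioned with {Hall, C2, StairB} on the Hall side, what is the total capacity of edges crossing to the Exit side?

Edges leaving {Hall, C2, StairB}: Hall→C3 (11), C2→C3 (8), StairB→Exit (9).
Cut capacity = 11 + 8 + 9 = 28.

28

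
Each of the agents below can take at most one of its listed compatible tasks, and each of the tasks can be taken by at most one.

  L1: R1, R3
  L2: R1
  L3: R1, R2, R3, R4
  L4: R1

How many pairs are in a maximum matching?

3

Unit-capacity flow: source→left, listed edges, right→sink; max matching = max flow.
Augmenting path L1→R1 (+1); matched 1.
Augmenting path L3→R2 (+1); matched 2.
Augmenting path L2→R1→L1→R3 (+1); matched 3.
No augmenting path remains; maximum matching = 3.
König certificate: {L1, L3, R1} is a vertex cover of size 3 (every listed pair touches it), so no matching can be larger.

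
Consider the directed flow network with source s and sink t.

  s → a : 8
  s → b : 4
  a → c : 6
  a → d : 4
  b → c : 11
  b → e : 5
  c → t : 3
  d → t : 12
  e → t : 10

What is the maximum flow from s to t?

Augment s→a→c→t: bottleneck 3, flow now 3.
Augment s→a→d→t: bottleneck 4, flow now 7.
Augment s→b→e→t: bottleneck 4, flow now 11.
No augmenting path remains; maximum flow = 11.
In the residual graph, reachable from s: {s, a, c}.
Min-cut edges: s→b (4), a→d (4), c→t (3); capacity 4 + 4 + 3 = 11.
This cut is saturated, so no flow can exceed 11.

11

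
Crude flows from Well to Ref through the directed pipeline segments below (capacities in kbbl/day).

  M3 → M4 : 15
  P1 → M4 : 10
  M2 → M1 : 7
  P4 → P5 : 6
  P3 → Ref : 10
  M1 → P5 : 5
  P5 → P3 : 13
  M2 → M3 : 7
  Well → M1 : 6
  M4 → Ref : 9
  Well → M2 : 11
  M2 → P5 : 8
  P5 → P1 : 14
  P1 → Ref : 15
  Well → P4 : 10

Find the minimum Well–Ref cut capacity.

22

Augment Well→P4→P5→P1→Ref: bottleneck 6, flow now 6.
Augment Well→M1→P5→P1→Ref: bottleneck 5, flow now 11.
Augment Well→M2→M3→M4→Ref: bottleneck 7, flow now 18.
Augment Well→M2→P5→P1→Ref: bottleneck 3, flow now 21.
Augment Well→M2→P5→P3→Ref: bottleneck 1, flow now 22.
No augmenting path remains; maximum flow = 22.
By max-flow min-cut, the minimum cut capacity equals the max flow.
In the residual graph, reachable from Well: {Well, P4, M1}.
Min-cut edges: Well→M2 (11), P4→P5 (6), M1→P5 (5); capacity 11 + 6 + 5 = 22.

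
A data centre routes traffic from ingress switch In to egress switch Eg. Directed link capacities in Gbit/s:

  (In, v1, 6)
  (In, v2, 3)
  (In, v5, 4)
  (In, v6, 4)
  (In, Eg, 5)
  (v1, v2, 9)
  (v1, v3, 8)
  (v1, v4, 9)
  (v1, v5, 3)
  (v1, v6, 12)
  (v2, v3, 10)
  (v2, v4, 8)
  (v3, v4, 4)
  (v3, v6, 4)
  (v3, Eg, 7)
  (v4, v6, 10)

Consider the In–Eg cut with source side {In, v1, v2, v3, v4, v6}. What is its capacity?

19

Edges leaving {In, v1, v2, v3, v4, v6}: In→v5 (4), In→Eg (5), v1→v5 (3), v3→Eg (7).
Cut capacity = 4 + 5 + 3 + 7 = 19.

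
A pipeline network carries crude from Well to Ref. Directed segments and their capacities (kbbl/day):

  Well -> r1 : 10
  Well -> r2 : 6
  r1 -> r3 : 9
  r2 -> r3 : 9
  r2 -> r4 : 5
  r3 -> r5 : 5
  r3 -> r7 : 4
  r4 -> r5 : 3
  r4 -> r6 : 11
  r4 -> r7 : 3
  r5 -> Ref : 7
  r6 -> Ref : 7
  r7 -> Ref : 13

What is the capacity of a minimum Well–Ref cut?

14

Augment Well→r1→r3→r5→Ref: bottleneck 5, flow now 5.
Augment Well→r1→r3→r7→Ref: bottleneck 4, flow now 9.
Augment Well→r2→r4→r5→Ref: bottleneck 2, flow now 11.
Augment Well→r2→r4→r6→Ref: bottleneck 3, flow now 14.
No augmenting path remains; maximum flow = 14.
By max-flow min-cut, the minimum cut capacity equals the max flow.
In the residual graph, reachable from Well: {Well, r1, r2, r3}.
Min-cut edges: r2→r4 (5), r3→r5 (5), r3→r7 (4); capacity 5 + 5 + 4 = 14.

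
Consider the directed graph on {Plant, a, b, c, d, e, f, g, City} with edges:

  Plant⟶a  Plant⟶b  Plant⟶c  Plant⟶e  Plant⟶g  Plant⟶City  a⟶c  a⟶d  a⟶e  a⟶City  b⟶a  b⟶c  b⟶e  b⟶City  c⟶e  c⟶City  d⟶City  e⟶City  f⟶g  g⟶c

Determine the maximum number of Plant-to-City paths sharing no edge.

Assign every edge capacity 1; by Menger, the answer equals the max flow.
Path Plant→City (+1); total 1.
Path Plant→a→City (+1); total 2.
Path Plant→b→City (+1); total 3.
Path Plant→c→City (+1); total 4.
Path Plant→e→City (+1); total 5.
No residual Plant→City path; max flow = 5.
Certifying cut of size 5: {Plant→City, Plant→a, Plant→b, c→City, e→City}.

5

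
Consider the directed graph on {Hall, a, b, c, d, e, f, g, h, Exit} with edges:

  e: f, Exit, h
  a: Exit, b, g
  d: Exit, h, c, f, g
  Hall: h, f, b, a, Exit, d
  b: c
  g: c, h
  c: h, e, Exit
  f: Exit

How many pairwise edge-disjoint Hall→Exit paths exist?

Assign every edge capacity 1; by Menger, the answer equals the max flow.
Path Hall→Exit (+1); total 1.
Path Hall→a→Exit (+1); total 2.
Path Hall→d→Exit (+1); total 3.
Path Hall→f→Exit (+1); total 4.
Path Hall→b→c→Exit (+1); total 5.
No residual Hall→Exit path; max flow = 5.
Certifying cut of size 5: {Hall→Exit, Hall→a, Hall→b, Hall→d, Hall→f}.

5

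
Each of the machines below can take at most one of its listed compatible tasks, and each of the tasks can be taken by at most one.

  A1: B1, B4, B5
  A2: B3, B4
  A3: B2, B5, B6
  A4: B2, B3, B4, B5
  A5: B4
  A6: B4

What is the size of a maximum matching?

Unit-capacity flow: source→left, listed edges, right→sink; max matching = max flow.
Augmenting path A1→B1 (+1); matched 1.
Augmenting path A2→B3 (+1); matched 2.
Augmenting path A3→B2 (+1); matched 3.
Augmenting path A4→B4 (+1); matched 4.
Augmenting path A5→B4→A4→B5 (+1); matched 5.
No augmenting path remains; maximum matching = 5.
König certificate: {A1, A2, A3, A4, B4} is a vertex cover of size 5 (every listed pair touches it), so no matching can be larger.

5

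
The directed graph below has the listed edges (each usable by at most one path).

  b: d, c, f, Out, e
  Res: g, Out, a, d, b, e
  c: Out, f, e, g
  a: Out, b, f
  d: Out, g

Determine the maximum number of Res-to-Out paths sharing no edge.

Assign every edge capacity 1; by Menger, the answer equals the max flow.
Path Res→Out (+1); total 1.
Path Res→a→Out (+1); total 2.
Path Res→b→Out (+1); total 3.
Path Res→d→Out (+1); total 4.
No residual Res→Out path; max flow = 4.
Certifying cut of size 4: {Res→Out, Res→a, Res→b, Res→d}.

4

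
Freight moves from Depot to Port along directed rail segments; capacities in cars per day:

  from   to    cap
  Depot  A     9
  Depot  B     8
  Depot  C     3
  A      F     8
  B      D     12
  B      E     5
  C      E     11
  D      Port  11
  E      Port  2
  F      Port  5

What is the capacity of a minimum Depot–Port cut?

15

Augment Depot→A→F→Port: bottleneck 5, flow now 5.
Augment Depot→B→D→Port: bottleneck 8, flow now 13.
Augment Depot→C→E→Port: bottleneck 2, flow now 15.
No augmenting path remains; maximum flow = 15.
By max-flow min-cut, the minimum cut capacity equals the max flow.
In the residual graph, reachable from Depot: {Depot, A, C, E, F}.
Min-cut edges: Depot→B (8), E→Port (2), F→Port (5); capacity 8 + 2 + 5 = 15.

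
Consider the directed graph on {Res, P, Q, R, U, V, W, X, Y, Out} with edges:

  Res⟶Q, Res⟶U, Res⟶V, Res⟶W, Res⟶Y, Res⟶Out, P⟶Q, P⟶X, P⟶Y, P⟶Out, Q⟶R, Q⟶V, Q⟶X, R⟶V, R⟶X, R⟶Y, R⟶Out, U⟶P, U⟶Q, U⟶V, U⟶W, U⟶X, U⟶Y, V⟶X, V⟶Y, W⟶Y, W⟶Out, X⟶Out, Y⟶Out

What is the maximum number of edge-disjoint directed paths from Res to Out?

Assign every edge capacity 1; by Menger, the answer equals the max flow.
Path Res→Out (+1); total 1.
Path Res→W→Out (+1); total 2.
Path Res→Y→Out (+1); total 3.
Path Res→Q→R→Out (+1); total 4.
Path Res→U→P→Out (+1); total 5.
Path Res→V→X→Out (+1); total 6.
No residual Res→Out path; max flow = 6.
Certifying cut of size 6: {Res→Out, Res→Q, Res→U, Res→V, Res→W, Res→Y}.

6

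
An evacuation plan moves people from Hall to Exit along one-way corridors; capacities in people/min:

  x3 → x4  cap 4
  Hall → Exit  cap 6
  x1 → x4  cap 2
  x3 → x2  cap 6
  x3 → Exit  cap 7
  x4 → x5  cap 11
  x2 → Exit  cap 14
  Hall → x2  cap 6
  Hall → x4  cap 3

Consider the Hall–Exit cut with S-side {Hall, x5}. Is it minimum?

No — its capacity is 15, but the minimum cut has capacity 12.

Given cut capacity: 6 + 3 + 6 = 15.
Augment Hall→Exit: bottleneck 6, flow now 6.
Augment Hall→x2→Exit: bottleneck 6, flow now 12.
No augmenting path remains; maximum flow = 12.
In the residual graph, reachable from Hall: {Hall, x4, x5}.
Min-cut edges: Hall→x2 (6), Hall→Exit (6); capacity 6 + 6 = 12.
Cut capacity 15 exceeds the max flow 12, so it is not minimum.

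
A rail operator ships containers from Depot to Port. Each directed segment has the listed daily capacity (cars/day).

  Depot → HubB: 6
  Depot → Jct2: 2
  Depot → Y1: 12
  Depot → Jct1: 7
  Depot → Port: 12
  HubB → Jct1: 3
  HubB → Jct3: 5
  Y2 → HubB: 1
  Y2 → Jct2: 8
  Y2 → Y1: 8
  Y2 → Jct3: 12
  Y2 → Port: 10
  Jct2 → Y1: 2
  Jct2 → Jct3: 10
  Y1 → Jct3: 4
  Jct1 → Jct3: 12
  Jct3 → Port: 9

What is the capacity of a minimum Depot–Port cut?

21

Augment Depot→Port: bottleneck 12, flow now 12.
Augment Depot→HubB→Jct3→Port: bottleneck 5, flow now 17.
Augment Depot→Jct2→Jct3→Port: bottleneck 2, flow now 19.
Augment Depot→Y1→Jct3→Port: bottleneck 2, flow now 21.
No augmenting path remains; maximum flow = 21.
By max-flow min-cut, the minimum cut capacity equals the max flow.
In the residual graph, reachable from Depot: {Depot, HubB, Jct2, Y1, Jct1, Jct3}.
Min-cut edges: Depot→Port (12), Jct3→Port (9); capacity 12 + 9 = 21.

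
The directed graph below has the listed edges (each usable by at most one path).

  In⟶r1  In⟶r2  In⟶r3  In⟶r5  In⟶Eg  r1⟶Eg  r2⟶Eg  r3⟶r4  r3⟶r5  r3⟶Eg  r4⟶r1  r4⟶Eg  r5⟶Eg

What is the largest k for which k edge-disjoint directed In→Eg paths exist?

5

Assign every edge capacity 1; by Menger, the answer equals the max flow.
Path In→Eg (+1); total 1.
Path In→r1→Eg (+1); total 2.
Path In→r2→Eg (+1); total 3.
Path In→r3→Eg (+1); total 4.
Path In→r5→Eg (+1); total 5.
No residual In→Eg path; max flow = 5.
Certifying cut of size 5: {In→Eg, In→r1, In→r2, In→r3, In→r5}.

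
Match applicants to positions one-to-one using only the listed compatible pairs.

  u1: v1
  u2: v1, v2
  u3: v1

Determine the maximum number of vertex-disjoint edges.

Unit-capacity flow: source→left, listed edges, right→sink; max matching = max flow.
Augmenting path u1→v1 (+1); matched 1.
Augmenting path u2→v2 (+1); matched 2.
No augmenting path remains; maximum matching = 2.
König certificate: {u2, v1} is a vertex cover of size 2 (every listed pair touches it), so no matching can be larger.

2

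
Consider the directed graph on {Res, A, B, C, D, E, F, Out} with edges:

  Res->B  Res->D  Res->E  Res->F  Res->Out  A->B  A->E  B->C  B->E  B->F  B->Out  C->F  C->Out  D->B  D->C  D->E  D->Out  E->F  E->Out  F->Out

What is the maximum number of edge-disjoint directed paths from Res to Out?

5

Assign every edge capacity 1; by Menger, the answer equals the max flow.
Path Res→Out (+1); total 1.
Path Res→B→Out (+1); total 2.
Path Res→D→Out (+1); total 3.
Path Res→E→Out (+1); total 4.
Path Res→F→Out (+1); total 5.
No residual Res→Out path; max flow = 5.
Certifying cut of size 5: {Res→B, Res→D, Res→E, Res→F, Res→Out}.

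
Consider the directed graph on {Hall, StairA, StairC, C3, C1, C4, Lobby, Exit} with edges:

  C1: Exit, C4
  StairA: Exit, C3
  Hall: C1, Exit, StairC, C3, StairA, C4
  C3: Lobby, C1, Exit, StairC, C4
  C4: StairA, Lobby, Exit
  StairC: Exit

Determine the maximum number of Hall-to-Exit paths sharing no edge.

Assign every edge capacity 1; by Menger, the answer equals the max flow.
Path Hall→Exit (+1); total 1.
Path Hall→StairA→Exit (+1); total 2.
Path Hall→StairC→Exit (+1); total 3.
Path Hall→C3→Exit (+1); total 4.
Path Hall→C1→Exit (+1); total 5.
Path Hall→C4→Exit (+1); total 6.
No residual Hall→Exit path; max flow = 6.
Certifying cut of size 6: {Hall→C1, Hall→C3, Hall→C4, Hall→Exit, Hall→StairA, Hall→StairC}.

6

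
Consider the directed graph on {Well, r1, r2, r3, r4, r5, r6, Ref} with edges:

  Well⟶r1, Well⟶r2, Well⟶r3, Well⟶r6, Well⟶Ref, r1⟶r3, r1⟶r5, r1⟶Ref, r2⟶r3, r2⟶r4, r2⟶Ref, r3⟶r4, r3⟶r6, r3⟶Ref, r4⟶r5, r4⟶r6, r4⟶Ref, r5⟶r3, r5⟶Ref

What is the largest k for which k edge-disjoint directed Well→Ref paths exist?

Assign every edge capacity 1; by Menger, the answer equals the max flow.
Path Well→Ref (+1); total 1.
Path Well→r1→Ref (+1); total 2.
Path Well→r2→Ref (+1); total 3.
Path Well→r3→Ref (+1); total 4.
No residual Well→Ref path; max flow = 4.
Certifying cut of size 4: {Well→Ref, Well→r1, Well→r2, Well→r3}.

4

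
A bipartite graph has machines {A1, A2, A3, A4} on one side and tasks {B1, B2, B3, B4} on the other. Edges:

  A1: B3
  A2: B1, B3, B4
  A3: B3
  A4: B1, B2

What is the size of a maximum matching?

3

Unit-capacity flow: source→left, listed edges, right→sink; max matching = max flow.
Augmenting path A1→B3 (+1); matched 1.
Augmenting path A2→B1 (+1); matched 2.
Augmenting path A4→B2 (+1); matched 3.
No augmenting path remains; maximum matching = 3.
König certificate: {A2, A4, B3} is a vertex cover of size 3 (every listed pair touches it), so no matching can be larger.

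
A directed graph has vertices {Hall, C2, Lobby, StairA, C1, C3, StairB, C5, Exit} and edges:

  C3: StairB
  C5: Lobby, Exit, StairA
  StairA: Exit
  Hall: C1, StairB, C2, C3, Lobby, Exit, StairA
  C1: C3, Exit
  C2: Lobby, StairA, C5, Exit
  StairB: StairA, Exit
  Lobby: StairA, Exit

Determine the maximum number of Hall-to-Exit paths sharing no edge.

Assign every edge capacity 1; by Menger, the answer equals the max flow.
Path Hall→Exit (+1); total 1.
Path Hall→C2→Exit (+1); total 2.
Path Hall→Lobby→Exit (+1); total 3.
Path Hall→StairA→Exit (+1); total 4.
Path Hall→C1→Exit (+1); total 5.
Path Hall→StairB→Exit (+1); total 6.
No residual Hall→Exit path; max flow = 6.
Certifying cut of size 6: {Hall→C1, Hall→C2, Hall→Exit, Hall→Lobby, StairA→Exit, StairB→Exit}.

6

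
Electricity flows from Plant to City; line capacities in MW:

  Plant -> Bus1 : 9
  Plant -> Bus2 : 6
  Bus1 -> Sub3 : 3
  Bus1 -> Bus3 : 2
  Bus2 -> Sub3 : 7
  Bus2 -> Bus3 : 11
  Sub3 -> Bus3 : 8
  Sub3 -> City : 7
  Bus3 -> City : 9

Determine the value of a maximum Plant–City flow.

Augment Plant→Bus1→Sub3→City: bottleneck 3, flow now 3.
Augment Plant→Bus1→Bus3→City: bottleneck 2, flow now 5.
Augment Plant→Bus2→Sub3→City: bottleneck 4, flow now 9.
Augment Plant→Bus2→Bus3→City: bottleneck 2, flow now 11.
No augmenting path remains; maximum flow = 11.
In the residual graph, reachable from Plant: {Plant, Bus1}.
Min-cut edges: Plant→Bus2 (6), Bus1→Sub3 (3), Bus1→Bus3 (2); capacity 6 + 3 + 2 = 11.
This cut is saturated, so no flow can exceed 11.

11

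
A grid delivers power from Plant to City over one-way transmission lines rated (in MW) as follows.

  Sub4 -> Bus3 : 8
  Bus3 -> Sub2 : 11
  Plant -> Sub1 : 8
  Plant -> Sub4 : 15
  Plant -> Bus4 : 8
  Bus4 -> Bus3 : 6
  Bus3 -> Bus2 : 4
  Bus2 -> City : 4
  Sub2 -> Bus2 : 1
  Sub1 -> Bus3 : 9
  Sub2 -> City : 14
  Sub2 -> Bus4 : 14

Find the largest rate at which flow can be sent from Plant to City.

Augment Plant→Bus4→Bus3→Sub2→City: bottleneck 6, flow now 6.
Augment Plant→Sub4→Bus3→Sub2→City: bottleneck 5, flow now 11.
Augment Plant→Sub4→Bus3→Bus2→City: bottleneck 3, flow now 14.
Augment Plant→Sub1→Bus3→Bus2→City: bottleneck 1, flow now 15.
No augmenting path remains; maximum flow = 15.
In the residual graph, reachable from Plant: {Plant, Bus4, Sub4, Sub1, Bus3}.
Min-cut edges: Bus3→Sub2 (11), Bus3→Bus2 (4); capacity 11 + 4 = 15.
This cut is saturated, so no flow can exceed 15.

15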